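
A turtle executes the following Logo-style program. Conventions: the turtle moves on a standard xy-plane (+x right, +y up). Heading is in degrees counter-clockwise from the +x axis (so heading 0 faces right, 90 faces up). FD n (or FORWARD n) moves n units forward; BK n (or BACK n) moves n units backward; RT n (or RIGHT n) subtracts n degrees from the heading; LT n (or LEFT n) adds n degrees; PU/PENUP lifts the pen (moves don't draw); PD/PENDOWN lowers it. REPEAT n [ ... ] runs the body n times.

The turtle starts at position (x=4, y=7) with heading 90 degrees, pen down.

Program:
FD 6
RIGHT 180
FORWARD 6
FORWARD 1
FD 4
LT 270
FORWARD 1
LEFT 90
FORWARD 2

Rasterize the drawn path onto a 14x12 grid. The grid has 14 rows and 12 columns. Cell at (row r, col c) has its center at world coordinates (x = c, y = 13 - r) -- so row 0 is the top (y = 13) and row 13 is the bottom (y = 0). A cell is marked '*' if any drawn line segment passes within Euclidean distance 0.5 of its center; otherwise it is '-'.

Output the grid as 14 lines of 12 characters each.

Answer: ----*-------
----*-------
----*-------
----*-------
----*-------
----*-------
----*-------
----*-------
----*-------
----*-------
----*-------
---**-------
---*--------
---*--------

Derivation:
Segment 0: (4,7) -> (4,13)
Segment 1: (4,13) -> (4,7)
Segment 2: (4,7) -> (4,6)
Segment 3: (4,6) -> (4,2)
Segment 4: (4,2) -> (3,2)
Segment 5: (3,2) -> (3,0)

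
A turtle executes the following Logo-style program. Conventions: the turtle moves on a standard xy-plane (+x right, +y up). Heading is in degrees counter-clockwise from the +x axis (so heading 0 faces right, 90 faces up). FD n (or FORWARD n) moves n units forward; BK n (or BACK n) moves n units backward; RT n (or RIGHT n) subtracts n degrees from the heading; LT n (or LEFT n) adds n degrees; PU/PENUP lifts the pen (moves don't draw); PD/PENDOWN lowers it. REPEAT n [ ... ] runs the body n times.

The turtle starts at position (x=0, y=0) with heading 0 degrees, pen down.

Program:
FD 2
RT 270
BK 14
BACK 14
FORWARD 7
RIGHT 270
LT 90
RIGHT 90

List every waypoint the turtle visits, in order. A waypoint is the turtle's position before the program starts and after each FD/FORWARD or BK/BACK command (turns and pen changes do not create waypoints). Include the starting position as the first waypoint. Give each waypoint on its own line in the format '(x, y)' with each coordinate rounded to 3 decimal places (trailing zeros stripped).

Answer: (0, 0)
(2, 0)
(2, -14)
(2, -28)
(2, -21)

Derivation:
Executing turtle program step by step:
Start: pos=(0,0), heading=0, pen down
FD 2: (0,0) -> (2,0) [heading=0, draw]
RT 270: heading 0 -> 90
BK 14: (2,0) -> (2,-14) [heading=90, draw]
BK 14: (2,-14) -> (2,-28) [heading=90, draw]
FD 7: (2,-28) -> (2,-21) [heading=90, draw]
RT 270: heading 90 -> 180
LT 90: heading 180 -> 270
RT 90: heading 270 -> 180
Final: pos=(2,-21), heading=180, 4 segment(s) drawn
Waypoints (5 total):
(0, 0)
(2, 0)
(2, -14)
(2, -28)
(2, -21)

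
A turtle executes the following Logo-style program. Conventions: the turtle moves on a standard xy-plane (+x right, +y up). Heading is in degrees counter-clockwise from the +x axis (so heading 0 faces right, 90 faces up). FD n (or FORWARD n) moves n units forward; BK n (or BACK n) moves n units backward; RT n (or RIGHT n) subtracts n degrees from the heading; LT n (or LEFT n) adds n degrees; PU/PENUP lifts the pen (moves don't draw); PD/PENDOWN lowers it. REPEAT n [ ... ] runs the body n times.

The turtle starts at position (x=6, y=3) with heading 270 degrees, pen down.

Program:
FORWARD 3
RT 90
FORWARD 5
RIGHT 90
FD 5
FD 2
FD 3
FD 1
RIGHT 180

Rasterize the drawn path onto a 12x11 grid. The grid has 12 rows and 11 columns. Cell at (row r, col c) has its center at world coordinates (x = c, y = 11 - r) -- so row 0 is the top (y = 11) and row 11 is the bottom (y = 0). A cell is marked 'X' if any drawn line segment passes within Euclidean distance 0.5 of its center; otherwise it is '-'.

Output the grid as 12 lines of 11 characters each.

Segment 0: (6,3) -> (6,0)
Segment 1: (6,0) -> (1,0)
Segment 2: (1,0) -> (1,5)
Segment 3: (1,5) -> (1,7)
Segment 4: (1,7) -> (1,10)
Segment 5: (1,10) -> (1,11)

Answer: -X---------
-X---------
-X---------
-X---------
-X---------
-X---------
-X---------
-X---------
-X----X----
-X----X----
-X----X----
-XXXXXX----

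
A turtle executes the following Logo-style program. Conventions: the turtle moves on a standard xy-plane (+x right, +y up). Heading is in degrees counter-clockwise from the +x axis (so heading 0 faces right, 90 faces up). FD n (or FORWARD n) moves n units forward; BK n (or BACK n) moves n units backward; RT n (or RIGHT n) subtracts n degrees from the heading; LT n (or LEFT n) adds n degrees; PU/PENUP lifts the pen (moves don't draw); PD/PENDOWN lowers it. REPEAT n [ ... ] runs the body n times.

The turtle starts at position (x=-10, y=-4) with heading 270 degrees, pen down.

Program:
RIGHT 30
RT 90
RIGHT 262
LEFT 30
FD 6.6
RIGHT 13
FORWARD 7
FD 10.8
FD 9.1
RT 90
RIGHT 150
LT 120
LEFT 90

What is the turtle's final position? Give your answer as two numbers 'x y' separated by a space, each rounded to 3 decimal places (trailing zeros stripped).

Answer: -11.426 -37.333

Derivation:
Executing turtle program step by step:
Start: pos=(-10,-4), heading=270, pen down
RT 30: heading 270 -> 240
RT 90: heading 240 -> 150
RT 262: heading 150 -> 248
LT 30: heading 248 -> 278
FD 6.6: (-10,-4) -> (-9.081,-10.536) [heading=278, draw]
RT 13: heading 278 -> 265
FD 7: (-9.081,-10.536) -> (-9.692,-17.509) [heading=265, draw]
FD 10.8: (-9.692,-17.509) -> (-10.633,-28.268) [heading=265, draw]
FD 9.1: (-10.633,-28.268) -> (-11.426,-37.333) [heading=265, draw]
RT 90: heading 265 -> 175
RT 150: heading 175 -> 25
LT 120: heading 25 -> 145
LT 90: heading 145 -> 235
Final: pos=(-11.426,-37.333), heading=235, 4 segment(s) drawn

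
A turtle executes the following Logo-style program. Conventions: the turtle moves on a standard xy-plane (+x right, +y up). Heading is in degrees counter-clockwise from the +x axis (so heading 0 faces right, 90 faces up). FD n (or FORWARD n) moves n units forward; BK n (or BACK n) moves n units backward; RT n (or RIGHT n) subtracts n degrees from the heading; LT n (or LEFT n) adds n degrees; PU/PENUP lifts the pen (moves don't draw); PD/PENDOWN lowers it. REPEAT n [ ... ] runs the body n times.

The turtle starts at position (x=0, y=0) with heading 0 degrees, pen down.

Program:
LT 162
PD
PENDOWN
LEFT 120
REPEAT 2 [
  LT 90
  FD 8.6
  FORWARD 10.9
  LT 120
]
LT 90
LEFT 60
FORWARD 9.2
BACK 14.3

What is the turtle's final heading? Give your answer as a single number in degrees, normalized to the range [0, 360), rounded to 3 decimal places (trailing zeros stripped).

Answer: 132

Derivation:
Executing turtle program step by step:
Start: pos=(0,0), heading=0, pen down
LT 162: heading 0 -> 162
PD: pen down
PD: pen down
LT 120: heading 162 -> 282
REPEAT 2 [
  -- iteration 1/2 --
  LT 90: heading 282 -> 12
  FD 8.6: (0,0) -> (8.412,1.788) [heading=12, draw]
  FD 10.9: (8.412,1.788) -> (19.074,4.054) [heading=12, draw]
  LT 120: heading 12 -> 132
  -- iteration 2/2 --
  LT 90: heading 132 -> 222
  FD 8.6: (19.074,4.054) -> (12.683,-1.7) [heading=222, draw]
  FD 10.9: (12.683,-1.7) -> (4.583,-8.994) [heading=222, draw]
  LT 120: heading 222 -> 342
]
LT 90: heading 342 -> 72
LT 60: heading 72 -> 132
FD 9.2: (4.583,-8.994) -> (-1.573,-2.157) [heading=132, draw]
BK 14.3: (-1.573,-2.157) -> (7.995,-12.784) [heading=132, draw]
Final: pos=(7.995,-12.784), heading=132, 6 segment(s) drawn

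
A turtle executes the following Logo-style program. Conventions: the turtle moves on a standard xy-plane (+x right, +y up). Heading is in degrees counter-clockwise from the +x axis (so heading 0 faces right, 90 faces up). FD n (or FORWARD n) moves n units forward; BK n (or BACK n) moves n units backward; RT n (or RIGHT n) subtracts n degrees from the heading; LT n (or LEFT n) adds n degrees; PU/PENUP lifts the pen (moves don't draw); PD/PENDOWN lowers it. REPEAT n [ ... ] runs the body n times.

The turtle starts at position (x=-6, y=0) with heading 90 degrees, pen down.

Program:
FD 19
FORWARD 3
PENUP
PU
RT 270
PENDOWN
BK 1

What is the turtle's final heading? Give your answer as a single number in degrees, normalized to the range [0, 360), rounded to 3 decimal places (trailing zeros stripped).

Answer: 180

Derivation:
Executing turtle program step by step:
Start: pos=(-6,0), heading=90, pen down
FD 19: (-6,0) -> (-6,19) [heading=90, draw]
FD 3: (-6,19) -> (-6,22) [heading=90, draw]
PU: pen up
PU: pen up
RT 270: heading 90 -> 180
PD: pen down
BK 1: (-6,22) -> (-5,22) [heading=180, draw]
Final: pos=(-5,22), heading=180, 3 segment(s) drawn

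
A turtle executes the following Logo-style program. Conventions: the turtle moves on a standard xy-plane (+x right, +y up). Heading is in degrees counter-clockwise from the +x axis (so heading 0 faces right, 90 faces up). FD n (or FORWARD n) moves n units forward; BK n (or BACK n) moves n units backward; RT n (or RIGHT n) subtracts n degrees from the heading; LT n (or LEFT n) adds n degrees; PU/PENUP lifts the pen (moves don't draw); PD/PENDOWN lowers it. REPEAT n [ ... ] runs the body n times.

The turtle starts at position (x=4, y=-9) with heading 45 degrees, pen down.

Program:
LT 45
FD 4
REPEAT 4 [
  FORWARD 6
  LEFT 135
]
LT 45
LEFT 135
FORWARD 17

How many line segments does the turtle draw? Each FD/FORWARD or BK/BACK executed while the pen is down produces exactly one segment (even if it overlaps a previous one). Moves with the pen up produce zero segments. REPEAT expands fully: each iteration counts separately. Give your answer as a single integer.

Executing turtle program step by step:
Start: pos=(4,-9), heading=45, pen down
LT 45: heading 45 -> 90
FD 4: (4,-9) -> (4,-5) [heading=90, draw]
REPEAT 4 [
  -- iteration 1/4 --
  FD 6: (4,-5) -> (4,1) [heading=90, draw]
  LT 135: heading 90 -> 225
  -- iteration 2/4 --
  FD 6: (4,1) -> (-0.243,-3.243) [heading=225, draw]
  LT 135: heading 225 -> 0
  -- iteration 3/4 --
  FD 6: (-0.243,-3.243) -> (5.757,-3.243) [heading=0, draw]
  LT 135: heading 0 -> 135
  -- iteration 4/4 --
  FD 6: (5.757,-3.243) -> (1.515,1) [heading=135, draw]
  LT 135: heading 135 -> 270
]
LT 45: heading 270 -> 315
LT 135: heading 315 -> 90
FD 17: (1.515,1) -> (1.515,18) [heading=90, draw]
Final: pos=(1.515,18), heading=90, 6 segment(s) drawn
Segments drawn: 6

Answer: 6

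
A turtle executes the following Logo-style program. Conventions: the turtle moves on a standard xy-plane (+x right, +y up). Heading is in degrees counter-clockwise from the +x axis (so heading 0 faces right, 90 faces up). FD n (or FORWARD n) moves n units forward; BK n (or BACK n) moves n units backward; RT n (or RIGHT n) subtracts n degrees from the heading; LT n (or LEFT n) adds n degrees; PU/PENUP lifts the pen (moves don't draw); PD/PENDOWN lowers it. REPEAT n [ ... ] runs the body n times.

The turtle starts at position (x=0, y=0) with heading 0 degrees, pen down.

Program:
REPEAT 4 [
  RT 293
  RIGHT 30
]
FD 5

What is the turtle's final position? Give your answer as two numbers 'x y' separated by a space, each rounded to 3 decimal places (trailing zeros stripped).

Answer: -4.24 2.65

Derivation:
Executing turtle program step by step:
Start: pos=(0,0), heading=0, pen down
REPEAT 4 [
  -- iteration 1/4 --
  RT 293: heading 0 -> 67
  RT 30: heading 67 -> 37
  -- iteration 2/4 --
  RT 293: heading 37 -> 104
  RT 30: heading 104 -> 74
  -- iteration 3/4 --
  RT 293: heading 74 -> 141
  RT 30: heading 141 -> 111
  -- iteration 4/4 --
  RT 293: heading 111 -> 178
  RT 30: heading 178 -> 148
]
FD 5: (0,0) -> (-4.24,2.65) [heading=148, draw]
Final: pos=(-4.24,2.65), heading=148, 1 segment(s) drawn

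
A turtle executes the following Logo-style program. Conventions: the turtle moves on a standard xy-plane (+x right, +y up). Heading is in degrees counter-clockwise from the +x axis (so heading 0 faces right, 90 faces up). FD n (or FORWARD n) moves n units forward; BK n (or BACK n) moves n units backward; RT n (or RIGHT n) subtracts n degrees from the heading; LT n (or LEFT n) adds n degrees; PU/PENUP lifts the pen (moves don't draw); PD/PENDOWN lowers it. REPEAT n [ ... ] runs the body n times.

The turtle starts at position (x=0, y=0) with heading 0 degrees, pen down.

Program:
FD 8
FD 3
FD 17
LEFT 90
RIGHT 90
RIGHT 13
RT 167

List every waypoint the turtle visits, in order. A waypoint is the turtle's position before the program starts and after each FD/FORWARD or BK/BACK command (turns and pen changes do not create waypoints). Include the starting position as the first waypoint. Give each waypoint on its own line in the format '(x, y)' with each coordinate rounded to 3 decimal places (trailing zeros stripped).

Executing turtle program step by step:
Start: pos=(0,0), heading=0, pen down
FD 8: (0,0) -> (8,0) [heading=0, draw]
FD 3: (8,0) -> (11,0) [heading=0, draw]
FD 17: (11,0) -> (28,0) [heading=0, draw]
LT 90: heading 0 -> 90
RT 90: heading 90 -> 0
RT 13: heading 0 -> 347
RT 167: heading 347 -> 180
Final: pos=(28,0), heading=180, 3 segment(s) drawn
Waypoints (4 total):
(0, 0)
(8, 0)
(11, 0)
(28, 0)

Answer: (0, 0)
(8, 0)
(11, 0)
(28, 0)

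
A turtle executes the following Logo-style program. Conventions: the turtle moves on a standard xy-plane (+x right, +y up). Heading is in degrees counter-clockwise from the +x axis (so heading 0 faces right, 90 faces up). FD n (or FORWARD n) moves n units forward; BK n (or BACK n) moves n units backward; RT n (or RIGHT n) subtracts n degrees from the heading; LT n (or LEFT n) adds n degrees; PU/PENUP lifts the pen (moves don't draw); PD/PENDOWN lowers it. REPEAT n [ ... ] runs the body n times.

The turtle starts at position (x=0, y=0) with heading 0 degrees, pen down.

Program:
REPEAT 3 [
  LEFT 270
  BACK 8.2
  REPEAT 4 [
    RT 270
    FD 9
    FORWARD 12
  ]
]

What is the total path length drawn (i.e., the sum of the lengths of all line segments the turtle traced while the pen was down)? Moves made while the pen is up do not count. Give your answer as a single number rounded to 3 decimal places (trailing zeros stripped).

Executing turtle program step by step:
Start: pos=(0,0), heading=0, pen down
REPEAT 3 [
  -- iteration 1/3 --
  LT 270: heading 0 -> 270
  BK 8.2: (0,0) -> (0,8.2) [heading=270, draw]
  REPEAT 4 [
    -- iteration 1/4 --
    RT 270: heading 270 -> 0
    FD 9: (0,8.2) -> (9,8.2) [heading=0, draw]
    FD 12: (9,8.2) -> (21,8.2) [heading=0, draw]
    -- iteration 2/4 --
    RT 270: heading 0 -> 90
    FD 9: (21,8.2) -> (21,17.2) [heading=90, draw]
    FD 12: (21,17.2) -> (21,29.2) [heading=90, draw]
    -- iteration 3/4 --
    RT 270: heading 90 -> 180
    FD 9: (21,29.2) -> (12,29.2) [heading=180, draw]
    FD 12: (12,29.2) -> (0,29.2) [heading=180, draw]
    -- iteration 4/4 --
    RT 270: heading 180 -> 270
    FD 9: (0,29.2) -> (0,20.2) [heading=270, draw]
    FD 12: (0,20.2) -> (0,8.2) [heading=270, draw]
  ]
  -- iteration 2/3 --
  LT 270: heading 270 -> 180
  BK 8.2: (0,8.2) -> (8.2,8.2) [heading=180, draw]
  REPEAT 4 [
    -- iteration 1/4 --
    RT 270: heading 180 -> 270
    FD 9: (8.2,8.2) -> (8.2,-0.8) [heading=270, draw]
    FD 12: (8.2,-0.8) -> (8.2,-12.8) [heading=270, draw]
    -- iteration 2/4 --
    RT 270: heading 270 -> 0
    FD 9: (8.2,-12.8) -> (17.2,-12.8) [heading=0, draw]
    FD 12: (17.2,-12.8) -> (29.2,-12.8) [heading=0, draw]
    -- iteration 3/4 --
    RT 270: heading 0 -> 90
    FD 9: (29.2,-12.8) -> (29.2,-3.8) [heading=90, draw]
    FD 12: (29.2,-3.8) -> (29.2,8.2) [heading=90, draw]
    -- iteration 4/4 --
    RT 270: heading 90 -> 180
    FD 9: (29.2,8.2) -> (20.2,8.2) [heading=180, draw]
    FD 12: (20.2,8.2) -> (8.2,8.2) [heading=180, draw]
  ]
  -- iteration 3/3 --
  LT 270: heading 180 -> 90
  BK 8.2: (8.2,8.2) -> (8.2,0) [heading=90, draw]
  REPEAT 4 [
    -- iteration 1/4 --
    RT 270: heading 90 -> 180
    FD 9: (8.2,0) -> (-0.8,0) [heading=180, draw]
    FD 12: (-0.8,0) -> (-12.8,0) [heading=180, draw]
    -- iteration 2/4 --
    RT 270: heading 180 -> 270
    FD 9: (-12.8,0) -> (-12.8,-9) [heading=270, draw]
    FD 12: (-12.8,-9) -> (-12.8,-21) [heading=270, draw]
    -- iteration 3/4 --
    RT 270: heading 270 -> 0
    FD 9: (-12.8,-21) -> (-3.8,-21) [heading=0, draw]
    FD 12: (-3.8,-21) -> (8.2,-21) [heading=0, draw]
    -- iteration 4/4 --
    RT 270: heading 0 -> 90
    FD 9: (8.2,-21) -> (8.2,-12) [heading=90, draw]
    FD 12: (8.2,-12) -> (8.2,0) [heading=90, draw]
  ]
]
Final: pos=(8.2,0), heading=90, 27 segment(s) drawn

Segment lengths:
  seg 1: (0,0) -> (0,8.2), length = 8.2
  seg 2: (0,8.2) -> (9,8.2), length = 9
  seg 3: (9,8.2) -> (21,8.2), length = 12
  seg 4: (21,8.2) -> (21,17.2), length = 9
  seg 5: (21,17.2) -> (21,29.2), length = 12
  seg 6: (21,29.2) -> (12,29.2), length = 9
  seg 7: (12,29.2) -> (0,29.2), length = 12
  seg 8: (0,29.2) -> (0,20.2), length = 9
  seg 9: (0,20.2) -> (0,8.2), length = 12
  seg 10: (0,8.2) -> (8.2,8.2), length = 8.2
  seg 11: (8.2,8.2) -> (8.2,-0.8), length = 9
  seg 12: (8.2,-0.8) -> (8.2,-12.8), length = 12
  seg 13: (8.2,-12.8) -> (17.2,-12.8), length = 9
  seg 14: (17.2,-12.8) -> (29.2,-12.8), length = 12
  seg 15: (29.2,-12.8) -> (29.2,-3.8), length = 9
  seg 16: (29.2,-3.8) -> (29.2,8.2), length = 12
  seg 17: (29.2,8.2) -> (20.2,8.2), length = 9
  seg 18: (20.2,8.2) -> (8.2,8.2), length = 12
  seg 19: (8.2,8.2) -> (8.2,0), length = 8.2
  seg 20: (8.2,0) -> (-0.8,0), length = 9
  seg 21: (-0.8,0) -> (-12.8,0), length = 12
  seg 22: (-12.8,0) -> (-12.8,-9), length = 9
  seg 23: (-12.8,-9) -> (-12.8,-21), length = 12
  seg 24: (-12.8,-21) -> (-3.8,-21), length = 9
  seg 25: (-3.8,-21) -> (8.2,-21), length = 12
  seg 26: (8.2,-21) -> (8.2,-12), length = 9
  seg 27: (8.2,-12) -> (8.2,0), length = 12
Total = 276.6

Answer: 276.6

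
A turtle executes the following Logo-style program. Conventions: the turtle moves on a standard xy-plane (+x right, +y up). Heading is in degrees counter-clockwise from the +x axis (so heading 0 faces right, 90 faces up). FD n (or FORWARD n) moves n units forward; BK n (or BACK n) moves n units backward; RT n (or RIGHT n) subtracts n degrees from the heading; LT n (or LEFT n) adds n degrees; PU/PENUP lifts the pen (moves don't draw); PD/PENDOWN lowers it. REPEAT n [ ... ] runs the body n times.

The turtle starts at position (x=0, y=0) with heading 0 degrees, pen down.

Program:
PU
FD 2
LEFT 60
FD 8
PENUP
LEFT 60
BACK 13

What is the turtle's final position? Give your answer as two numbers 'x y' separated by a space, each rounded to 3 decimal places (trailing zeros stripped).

Executing turtle program step by step:
Start: pos=(0,0), heading=0, pen down
PU: pen up
FD 2: (0,0) -> (2,0) [heading=0, move]
LT 60: heading 0 -> 60
FD 8: (2,0) -> (6,6.928) [heading=60, move]
PU: pen up
LT 60: heading 60 -> 120
BK 13: (6,6.928) -> (12.5,-4.33) [heading=120, move]
Final: pos=(12.5,-4.33), heading=120, 0 segment(s) drawn

Answer: 12.5 -4.33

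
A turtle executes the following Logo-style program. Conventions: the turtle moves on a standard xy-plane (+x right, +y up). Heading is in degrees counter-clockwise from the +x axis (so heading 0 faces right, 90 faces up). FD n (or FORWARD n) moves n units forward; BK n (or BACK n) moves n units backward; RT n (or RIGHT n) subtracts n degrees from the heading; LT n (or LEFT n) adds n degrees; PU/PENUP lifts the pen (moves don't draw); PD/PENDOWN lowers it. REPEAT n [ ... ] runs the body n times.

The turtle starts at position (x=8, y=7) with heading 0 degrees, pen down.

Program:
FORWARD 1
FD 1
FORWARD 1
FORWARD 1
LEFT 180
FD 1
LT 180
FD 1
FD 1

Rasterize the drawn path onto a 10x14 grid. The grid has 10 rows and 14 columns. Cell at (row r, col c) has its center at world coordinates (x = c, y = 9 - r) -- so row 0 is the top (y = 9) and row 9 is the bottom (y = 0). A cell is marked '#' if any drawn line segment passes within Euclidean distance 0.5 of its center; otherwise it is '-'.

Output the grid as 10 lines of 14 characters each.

Answer: --------------
--------------
--------######
--------------
--------------
--------------
--------------
--------------
--------------
--------------

Derivation:
Segment 0: (8,7) -> (9,7)
Segment 1: (9,7) -> (10,7)
Segment 2: (10,7) -> (11,7)
Segment 3: (11,7) -> (12,7)
Segment 4: (12,7) -> (11,7)
Segment 5: (11,7) -> (12,7)
Segment 6: (12,7) -> (13,7)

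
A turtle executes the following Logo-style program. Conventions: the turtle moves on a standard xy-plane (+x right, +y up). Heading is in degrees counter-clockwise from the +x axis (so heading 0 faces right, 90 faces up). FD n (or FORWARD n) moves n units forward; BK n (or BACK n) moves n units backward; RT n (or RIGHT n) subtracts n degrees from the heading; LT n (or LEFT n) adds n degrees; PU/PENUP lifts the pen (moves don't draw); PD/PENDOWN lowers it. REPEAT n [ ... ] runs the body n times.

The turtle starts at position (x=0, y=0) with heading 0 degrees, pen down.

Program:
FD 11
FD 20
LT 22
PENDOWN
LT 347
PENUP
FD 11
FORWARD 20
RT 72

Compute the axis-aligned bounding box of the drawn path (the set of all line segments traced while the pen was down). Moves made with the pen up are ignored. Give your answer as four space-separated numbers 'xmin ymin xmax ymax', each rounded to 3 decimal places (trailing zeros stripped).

Executing turtle program step by step:
Start: pos=(0,0), heading=0, pen down
FD 11: (0,0) -> (11,0) [heading=0, draw]
FD 20: (11,0) -> (31,0) [heading=0, draw]
LT 22: heading 0 -> 22
PD: pen down
LT 347: heading 22 -> 9
PU: pen up
FD 11: (31,0) -> (41.865,1.721) [heading=9, move]
FD 20: (41.865,1.721) -> (61.618,4.849) [heading=9, move]
RT 72: heading 9 -> 297
Final: pos=(61.618,4.849), heading=297, 2 segment(s) drawn

Segment endpoints: x in {0, 11, 31}, y in {0}
xmin=0, ymin=0, xmax=31, ymax=0

Answer: 0 0 31 0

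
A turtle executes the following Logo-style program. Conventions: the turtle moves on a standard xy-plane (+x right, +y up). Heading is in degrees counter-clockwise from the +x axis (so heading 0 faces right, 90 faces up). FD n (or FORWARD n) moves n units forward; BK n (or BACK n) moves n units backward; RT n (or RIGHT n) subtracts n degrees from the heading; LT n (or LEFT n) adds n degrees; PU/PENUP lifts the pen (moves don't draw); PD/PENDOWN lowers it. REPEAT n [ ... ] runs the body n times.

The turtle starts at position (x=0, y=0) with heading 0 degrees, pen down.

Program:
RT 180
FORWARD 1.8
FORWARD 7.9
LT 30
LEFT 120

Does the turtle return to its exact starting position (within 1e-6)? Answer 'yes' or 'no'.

Executing turtle program step by step:
Start: pos=(0,0), heading=0, pen down
RT 180: heading 0 -> 180
FD 1.8: (0,0) -> (-1.8,0) [heading=180, draw]
FD 7.9: (-1.8,0) -> (-9.7,0) [heading=180, draw]
LT 30: heading 180 -> 210
LT 120: heading 210 -> 330
Final: pos=(-9.7,0), heading=330, 2 segment(s) drawn

Start position: (0, 0)
Final position: (-9.7, 0)
Distance = 9.7; >= 1e-6 -> NOT closed

Answer: no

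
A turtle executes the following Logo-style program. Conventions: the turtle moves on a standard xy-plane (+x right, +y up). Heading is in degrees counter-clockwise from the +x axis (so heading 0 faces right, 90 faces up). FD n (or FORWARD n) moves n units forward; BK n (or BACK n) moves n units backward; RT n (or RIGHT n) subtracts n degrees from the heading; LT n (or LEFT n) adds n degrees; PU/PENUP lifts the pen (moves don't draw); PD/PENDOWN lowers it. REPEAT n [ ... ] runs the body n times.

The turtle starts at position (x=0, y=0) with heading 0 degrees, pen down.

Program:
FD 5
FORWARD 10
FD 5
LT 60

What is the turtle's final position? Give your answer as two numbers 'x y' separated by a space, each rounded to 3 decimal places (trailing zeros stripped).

Executing turtle program step by step:
Start: pos=(0,0), heading=0, pen down
FD 5: (0,0) -> (5,0) [heading=0, draw]
FD 10: (5,0) -> (15,0) [heading=0, draw]
FD 5: (15,0) -> (20,0) [heading=0, draw]
LT 60: heading 0 -> 60
Final: pos=(20,0), heading=60, 3 segment(s) drawn

Answer: 20 0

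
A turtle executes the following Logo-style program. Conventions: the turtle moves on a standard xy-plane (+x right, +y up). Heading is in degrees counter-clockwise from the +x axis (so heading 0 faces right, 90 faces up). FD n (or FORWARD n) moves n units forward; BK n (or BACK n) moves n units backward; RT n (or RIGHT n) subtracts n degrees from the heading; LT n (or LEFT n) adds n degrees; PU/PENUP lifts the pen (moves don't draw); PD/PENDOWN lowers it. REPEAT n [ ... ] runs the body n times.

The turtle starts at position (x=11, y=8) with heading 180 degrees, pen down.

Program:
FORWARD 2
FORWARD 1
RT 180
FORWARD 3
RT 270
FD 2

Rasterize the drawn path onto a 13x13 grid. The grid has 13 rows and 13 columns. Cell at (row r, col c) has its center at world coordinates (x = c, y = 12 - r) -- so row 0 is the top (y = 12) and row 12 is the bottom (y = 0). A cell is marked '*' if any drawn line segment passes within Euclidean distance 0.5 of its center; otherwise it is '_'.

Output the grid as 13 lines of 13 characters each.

Answer: _____________
_____________
___________*_
___________*_
________****_
_____________
_____________
_____________
_____________
_____________
_____________
_____________
_____________

Derivation:
Segment 0: (11,8) -> (9,8)
Segment 1: (9,8) -> (8,8)
Segment 2: (8,8) -> (11,8)
Segment 3: (11,8) -> (11,10)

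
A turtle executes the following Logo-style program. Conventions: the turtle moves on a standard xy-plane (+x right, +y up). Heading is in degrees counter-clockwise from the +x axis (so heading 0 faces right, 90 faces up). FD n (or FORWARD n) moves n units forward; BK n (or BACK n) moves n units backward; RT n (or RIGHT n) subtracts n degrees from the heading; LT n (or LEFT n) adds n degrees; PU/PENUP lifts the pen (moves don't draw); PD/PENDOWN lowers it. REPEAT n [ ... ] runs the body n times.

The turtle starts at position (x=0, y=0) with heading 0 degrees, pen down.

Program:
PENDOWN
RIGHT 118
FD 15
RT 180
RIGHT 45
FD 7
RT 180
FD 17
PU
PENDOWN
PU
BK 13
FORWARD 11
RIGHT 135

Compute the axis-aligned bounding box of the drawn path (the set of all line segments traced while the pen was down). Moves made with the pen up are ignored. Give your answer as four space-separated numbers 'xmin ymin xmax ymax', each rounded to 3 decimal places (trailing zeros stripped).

Answer: -16.605 -16.168 0 0

Derivation:
Executing turtle program step by step:
Start: pos=(0,0), heading=0, pen down
PD: pen down
RT 118: heading 0 -> 242
FD 15: (0,0) -> (-7.042,-13.244) [heading=242, draw]
RT 180: heading 242 -> 62
RT 45: heading 62 -> 17
FD 7: (-7.042,-13.244) -> (-0.348,-11.198) [heading=17, draw]
RT 180: heading 17 -> 197
FD 17: (-0.348,-11.198) -> (-16.605,-16.168) [heading=197, draw]
PU: pen up
PD: pen down
PU: pen up
BK 13: (-16.605,-16.168) -> (-4.173,-12.367) [heading=197, move]
FD 11: (-4.173,-12.367) -> (-14.693,-15.583) [heading=197, move]
RT 135: heading 197 -> 62
Final: pos=(-14.693,-15.583), heading=62, 3 segment(s) drawn

Segment endpoints: x in {-16.605, -7.042, -0.348, 0}, y in {-16.168, -13.244, -11.198, 0}
xmin=-16.605, ymin=-16.168, xmax=0, ymax=0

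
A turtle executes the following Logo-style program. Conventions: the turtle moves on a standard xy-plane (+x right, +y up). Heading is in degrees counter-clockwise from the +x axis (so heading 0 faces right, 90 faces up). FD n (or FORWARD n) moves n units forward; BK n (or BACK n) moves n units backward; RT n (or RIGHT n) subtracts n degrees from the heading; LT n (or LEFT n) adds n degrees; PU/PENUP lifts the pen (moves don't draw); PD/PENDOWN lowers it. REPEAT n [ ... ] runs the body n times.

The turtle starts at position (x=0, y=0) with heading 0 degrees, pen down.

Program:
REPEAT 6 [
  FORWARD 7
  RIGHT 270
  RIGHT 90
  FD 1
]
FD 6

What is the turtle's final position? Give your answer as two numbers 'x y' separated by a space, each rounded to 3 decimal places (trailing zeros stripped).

Answer: 54 0

Derivation:
Executing turtle program step by step:
Start: pos=(0,0), heading=0, pen down
REPEAT 6 [
  -- iteration 1/6 --
  FD 7: (0,0) -> (7,0) [heading=0, draw]
  RT 270: heading 0 -> 90
  RT 90: heading 90 -> 0
  FD 1: (7,0) -> (8,0) [heading=0, draw]
  -- iteration 2/6 --
  FD 7: (8,0) -> (15,0) [heading=0, draw]
  RT 270: heading 0 -> 90
  RT 90: heading 90 -> 0
  FD 1: (15,0) -> (16,0) [heading=0, draw]
  -- iteration 3/6 --
  FD 7: (16,0) -> (23,0) [heading=0, draw]
  RT 270: heading 0 -> 90
  RT 90: heading 90 -> 0
  FD 1: (23,0) -> (24,0) [heading=0, draw]
  -- iteration 4/6 --
  FD 7: (24,0) -> (31,0) [heading=0, draw]
  RT 270: heading 0 -> 90
  RT 90: heading 90 -> 0
  FD 1: (31,0) -> (32,0) [heading=0, draw]
  -- iteration 5/6 --
  FD 7: (32,0) -> (39,0) [heading=0, draw]
  RT 270: heading 0 -> 90
  RT 90: heading 90 -> 0
  FD 1: (39,0) -> (40,0) [heading=0, draw]
  -- iteration 6/6 --
  FD 7: (40,0) -> (47,0) [heading=0, draw]
  RT 270: heading 0 -> 90
  RT 90: heading 90 -> 0
  FD 1: (47,0) -> (48,0) [heading=0, draw]
]
FD 6: (48,0) -> (54,0) [heading=0, draw]
Final: pos=(54,0), heading=0, 13 segment(s) drawn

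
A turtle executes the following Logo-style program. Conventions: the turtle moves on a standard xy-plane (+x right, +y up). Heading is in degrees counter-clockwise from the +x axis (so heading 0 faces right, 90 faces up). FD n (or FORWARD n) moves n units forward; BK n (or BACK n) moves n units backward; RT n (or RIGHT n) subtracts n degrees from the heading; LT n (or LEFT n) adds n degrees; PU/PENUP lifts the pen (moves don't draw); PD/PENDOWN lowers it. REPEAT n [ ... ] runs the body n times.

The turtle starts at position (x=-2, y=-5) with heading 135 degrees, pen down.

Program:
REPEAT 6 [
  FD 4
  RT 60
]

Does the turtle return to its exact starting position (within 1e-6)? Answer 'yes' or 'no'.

Answer: yes

Derivation:
Executing turtle program step by step:
Start: pos=(-2,-5), heading=135, pen down
REPEAT 6 [
  -- iteration 1/6 --
  FD 4: (-2,-5) -> (-4.828,-2.172) [heading=135, draw]
  RT 60: heading 135 -> 75
  -- iteration 2/6 --
  FD 4: (-4.828,-2.172) -> (-3.793,1.692) [heading=75, draw]
  RT 60: heading 75 -> 15
  -- iteration 3/6 --
  FD 4: (-3.793,1.692) -> (0.071,2.727) [heading=15, draw]
  RT 60: heading 15 -> 315
  -- iteration 4/6 --
  FD 4: (0.071,2.727) -> (2.899,-0.101) [heading=315, draw]
  RT 60: heading 315 -> 255
  -- iteration 5/6 --
  FD 4: (2.899,-0.101) -> (1.864,-3.965) [heading=255, draw]
  RT 60: heading 255 -> 195
  -- iteration 6/6 --
  FD 4: (1.864,-3.965) -> (-2,-5) [heading=195, draw]
  RT 60: heading 195 -> 135
]
Final: pos=(-2,-5), heading=135, 6 segment(s) drawn

Start position: (-2, -5)
Final position: (-2, -5)
Distance = 0; < 1e-6 -> CLOSED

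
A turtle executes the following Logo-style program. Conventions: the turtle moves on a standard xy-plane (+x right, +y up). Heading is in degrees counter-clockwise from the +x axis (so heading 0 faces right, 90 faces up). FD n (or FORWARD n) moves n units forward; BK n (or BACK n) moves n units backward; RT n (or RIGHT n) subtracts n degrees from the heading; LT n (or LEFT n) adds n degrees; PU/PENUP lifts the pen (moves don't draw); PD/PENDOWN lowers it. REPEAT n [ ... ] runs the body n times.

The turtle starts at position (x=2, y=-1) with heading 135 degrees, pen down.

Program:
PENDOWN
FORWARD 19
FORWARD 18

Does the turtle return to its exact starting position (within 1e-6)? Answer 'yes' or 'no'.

Answer: no

Derivation:
Executing turtle program step by step:
Start: pos=(2,-1), heading=135, pen down
PD: pen down
FD 19: (2,-1) -> (-11.435,12.435) [heading=135, draw]
FD 18: (-11.435,12.435) -> (-24.163,25.163) [heading=135, draw]
Final: pos=(-24.163,25.163), heading=135, 2 segment(s) drawn

Start position: (2, -1)
Final position: (-24.163, 25.163)
Distance = 37; >= 1e-6 -> NOT closed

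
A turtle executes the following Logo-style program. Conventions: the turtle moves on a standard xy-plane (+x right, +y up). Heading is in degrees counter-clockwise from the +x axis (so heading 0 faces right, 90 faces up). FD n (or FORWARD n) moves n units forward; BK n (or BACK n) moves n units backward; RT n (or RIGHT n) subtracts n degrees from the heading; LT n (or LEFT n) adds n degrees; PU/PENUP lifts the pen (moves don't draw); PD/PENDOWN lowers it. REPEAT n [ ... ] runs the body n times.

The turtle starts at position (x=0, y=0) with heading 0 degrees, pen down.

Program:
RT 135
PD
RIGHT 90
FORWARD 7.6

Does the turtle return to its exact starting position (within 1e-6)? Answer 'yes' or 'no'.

Executing turtle program step by step:
Start: pos=(0,0), heading=0, pen down
RT 135: heading 0 -> 225
PD: pen down
RT 90: heading 225 -> 135
FD 7.6: (0,0) -> (-5.374,5.374) [heading=135, draw]
Final: pos=(-5.374,5.374), heading=135, 1 segment(s) drawn

Start position: (0, 0)
Final position: (-5.374, 5.374)
Distance = 7.6; >= 1e-6 -> NOT closed

Answer: no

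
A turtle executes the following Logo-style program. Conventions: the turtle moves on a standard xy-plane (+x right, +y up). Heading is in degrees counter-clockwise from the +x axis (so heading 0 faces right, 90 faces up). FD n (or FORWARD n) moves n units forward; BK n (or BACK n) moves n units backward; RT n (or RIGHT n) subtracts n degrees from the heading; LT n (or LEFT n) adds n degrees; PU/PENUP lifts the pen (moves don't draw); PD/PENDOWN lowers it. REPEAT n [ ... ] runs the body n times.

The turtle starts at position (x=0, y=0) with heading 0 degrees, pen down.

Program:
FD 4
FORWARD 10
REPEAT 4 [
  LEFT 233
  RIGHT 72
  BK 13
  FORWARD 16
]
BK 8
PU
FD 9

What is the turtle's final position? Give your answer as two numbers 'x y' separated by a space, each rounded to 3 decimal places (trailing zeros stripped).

Executing turtle program step by step:
Start: pos=(0,0), heading=0, pen down
FD 4: (0,0) -> (4,0) [heading=0, draw]
FD 10: (4,0) -> (14,0) [heading=0, draw]
REPEAT 4 [
  -- iteration 1/4 --
  LT 233: heading 0 -> 233
  RT 72: heading 233 -> 161
  BK 13: (14,0) -> (26.292,-4.232) [heading=161, draw]
  FD 16: (26.292,-4.232) -> (11.163,0.977) [heading=161, draw]
  -- iteration 2/4 --
  LT 233: heading 161 -> 34
  RT 72: heading 34 -> 322
  BK 13: (11.163,0.977) -> (0.919,8.98) [heading=322, draw]
  FD 16: (0.919,8.98) -> (13.527,-0.87) [heading=322, draw]
  -- iteration 3/4 --
  LT 233: heading 322 -> 195
  RT 72: heading 195 -> 123
  BK 13: (13.527,-0.87) -> (20.608,-11.773) [heading=123, draw]
  FD 16: (20.608,-11.773) -> (11.894,1.646) [heading=123, draw]
  -- iteration 4/4 --
  LT 233: heading 123 -> 356
  RT 72: heading 356 -> 284
  BK 13: (11.894,1.646) -> (8.749,14.26) [heading=284, draw]
  FD 16: (8.749,14.26) -> (12.619,-1.265) [heading=284, draw]
]
BK 8: (12.619,-1.265) -> (10.684,6.497) [heading=284, draw]
PU: pen up
FD 9: (10.684,6.497) -> (12.861,-2.235) [heading=284, move]
Final: pos=(12.861,-2.235), heading=284, 11 segment(s) drawn

Answer: 12.861 -2.235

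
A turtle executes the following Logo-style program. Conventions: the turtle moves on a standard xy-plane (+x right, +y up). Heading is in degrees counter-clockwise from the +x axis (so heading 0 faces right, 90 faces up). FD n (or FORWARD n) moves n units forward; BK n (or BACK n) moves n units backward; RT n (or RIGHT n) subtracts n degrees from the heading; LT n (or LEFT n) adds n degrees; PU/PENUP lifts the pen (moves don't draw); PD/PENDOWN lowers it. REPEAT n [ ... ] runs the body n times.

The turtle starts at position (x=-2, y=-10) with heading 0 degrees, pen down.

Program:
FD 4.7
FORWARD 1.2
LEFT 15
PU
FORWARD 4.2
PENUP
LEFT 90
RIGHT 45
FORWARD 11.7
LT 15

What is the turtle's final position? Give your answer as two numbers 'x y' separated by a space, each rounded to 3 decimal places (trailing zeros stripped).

Executing turtle program step by step:
Start: pos=(-2,-10), heading=0, pen down
FD 4.7: (-2,-10) -> (2.7,-10) [heading=0, draw]
FD 1.2: (2.7,-10) -> (3.9,-10) [heading=0, draw]
LT 15: heading 0 -> 15
PU: pen up
FD 4.2: (3.9,-10) -> (7.957,-8.913) [heading=15, move]
PU: pen up
LT 90: heading 15 -> 105
RT 45: heading 105 -> 60
FD 11.7: (7.957,-8.913) -> (13.807,1.22) [heading=60, move]
LT 15: heading 60 -> 75
Final: pos=(13.807,1.22), heading=75, 2 segment(s) drawn

Answer: 13.807 1.22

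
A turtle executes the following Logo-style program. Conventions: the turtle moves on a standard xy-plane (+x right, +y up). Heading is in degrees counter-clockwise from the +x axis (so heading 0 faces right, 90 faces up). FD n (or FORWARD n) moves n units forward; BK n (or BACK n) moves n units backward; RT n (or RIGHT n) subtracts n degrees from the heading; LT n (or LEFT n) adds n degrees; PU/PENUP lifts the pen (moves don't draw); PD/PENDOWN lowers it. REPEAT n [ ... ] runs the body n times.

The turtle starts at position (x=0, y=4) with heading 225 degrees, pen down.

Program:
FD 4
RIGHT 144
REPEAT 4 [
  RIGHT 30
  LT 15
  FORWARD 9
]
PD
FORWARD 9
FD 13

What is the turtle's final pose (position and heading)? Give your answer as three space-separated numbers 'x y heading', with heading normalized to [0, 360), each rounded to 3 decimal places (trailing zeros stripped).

Executing turtle program step by step:
Start: pos=(0,4), heading=225, pen down
FD 4: (0,4) -> (-2.828,1.172) [heading=225, draw]
RT 144: heading 225 -> 81
REPEAT 4 [
  -- iteration 1/4 --
  RT 30: heading 81 -> 51
  LT 15: heading 51 -> 66
  FD 9: (-2.828,1.172) -> (0.832,9.393) [heading=66, draw]
  -- iteration 2/4 --
  RT 30: heading 66 -> 36
  LT 15: heading 36 -> 51
  FD 9: (0.832,9.393) -> (6.496,16.388) [heading=51, draw]
  -- iteration 3/4 --
  RT 30: heading 51 -> 21
  LT 15: heading 21 -> 36
  FD 9: (6.496,16.388) -> (13.777,21.678) [heading=36, draw]
  -- iteration 4/4 --
  RT 30: heading 36 -> 6
  LT 15: heading 6 -> 21
  FD 9: (13.777,21.678) -> (22.179,24.903) [heading=21, draw]
]
PD: pen down
FD 9: (22.179,24.903) -> (30.582,28.128) [heading=21, draw]
FD 13: (30.582,28.128) -> (42.718,32.787) [heading=21, draw]
Final: pos=(42.718,32.787), heading=21, 7 segment(s) drawn

Answer: 42.718 32.787 21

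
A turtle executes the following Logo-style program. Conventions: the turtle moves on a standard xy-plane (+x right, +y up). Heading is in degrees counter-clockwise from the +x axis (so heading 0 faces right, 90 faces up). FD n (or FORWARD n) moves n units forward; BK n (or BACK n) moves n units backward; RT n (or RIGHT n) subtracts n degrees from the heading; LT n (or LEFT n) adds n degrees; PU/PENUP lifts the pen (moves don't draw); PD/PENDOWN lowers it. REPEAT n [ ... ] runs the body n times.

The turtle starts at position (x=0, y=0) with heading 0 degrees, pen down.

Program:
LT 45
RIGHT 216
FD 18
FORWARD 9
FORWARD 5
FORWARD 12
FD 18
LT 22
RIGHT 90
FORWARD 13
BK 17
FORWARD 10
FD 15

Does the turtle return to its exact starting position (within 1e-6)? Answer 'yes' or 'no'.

Executing turtle program step by step:
Start: pos=(0,0), heading=0, pen down
LT 45: heading 0 -> 45
RT 216: heading 45 -> 189
FD 18: (0,0) -> (-17.778,-2.816) [heading=189, draw]
FD 9: (-17.778,-2.816) -> (-26.668,-4.224) [heading=189, draw]
FD 5: (-26.668,-4.224) -> (-31.606,-5.006) [heading=189, draw]
FD 12: (-31.606,-5.006) -> (-43.458,-6.883) [heading=189, draw]
FD 18: (-43.458,-6.883) -> (-61.237,-9.699) [heading=189, draw]
LT 22: heading 189 -> 211
RT 90: heading 211 -> 121
FD 13: (-61.237,-9.699) -> (-67.932,1.444) [heading=121, draw]
BK 17: (-67.932,1.444) -> (-59.177,-13.128) [heading=121, draw]
FD 10: (-59.177,-13.128) -> (-64.327,-4.556) [heading=121, draw]
FD 15: (-64.327,-4.556) -> (-72.052,8.302) [heading=121, draw]
Final: pos=(-72.052,8.302), heading=121, 9 segment(s) drawn

Start position: (0, 0)
Final position: (-72.052, 8.302)
Distance = 72.529; >= 1e-6 -> NOT closed

Answer: no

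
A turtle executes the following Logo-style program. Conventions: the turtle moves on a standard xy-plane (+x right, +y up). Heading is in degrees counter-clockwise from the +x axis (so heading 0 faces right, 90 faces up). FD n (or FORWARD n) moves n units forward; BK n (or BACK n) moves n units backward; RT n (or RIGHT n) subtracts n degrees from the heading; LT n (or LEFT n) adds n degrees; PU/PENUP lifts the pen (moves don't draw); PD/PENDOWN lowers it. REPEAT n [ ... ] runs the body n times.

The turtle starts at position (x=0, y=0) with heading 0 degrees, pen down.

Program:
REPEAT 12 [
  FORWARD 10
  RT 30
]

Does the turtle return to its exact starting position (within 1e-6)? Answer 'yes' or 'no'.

Executing turtle program step by step:
Start: pos=(0,0), heading=0, pen down
REPEAT 12 [
  -- iteration 1/12 --
  FD 10: (0,0) -> (10,0) [heading=0, draw]
  RT 30: heading 0 -> 330
  -- iteration 2/12 --
  FD 10: (10,0) -> (18.66,-5) [heading=330, draw]
  RT 30: heading 330 -> 300
  -- iteration 3/12 --
  FD 10: (18.66,-5) -> (23.66,-13.66) [heading=300, draw]
  RT 30: heading 300 -> 270
  -- iteration 4/12 --
  FD 10: (23.66,-13.66) -> (23.66,-23.66) [heading=270, draw]
  RT 30: heading 270 -> 240
  -- iteration 5/12 --
  FD 10: (23.66,-23.66) -> (18.66,-32.321) [heading=240, draw]
  RT 30: heading 240 -> 210
  -- iteration 6/12 --
  FD 10: (18.66,-32.321) -> (10,-37.321) [heading=210, draw]
  RT 30: heading 210 -> 180
  -- iteration 7/12 --
  FD 10: (10,-37.321) -> (0,-37.321) [heading=180, draw]
  RT 30: heading 180 -> 150
  -- iteration 8/12 --
  FD 10: (0,-37.321) -> (-8.66,-32.321) [heading=150, draw]
  RT 30: heading 150 -> 120
  -- iteration 9/12 --
  FD 10: (-8.66,-32.321) -> (-13.66,-23.66) [heading=120, draw]
  RT 30: heading 120 -> 90
  -- iteration 10/12 --
  FD 10: (-13.66,-23.66) -> (-13.66,-13.66) [heading=90, draw]
  RT 30: heading 90 -> 60
  -- iteration 11/12 --
  FD 10: (-13.66,-13.66) -> (-8.66,-5) [heading=60, draw]
  RT 30: heading 60 -> 30
  -- iteration 12/12 --
  FD 10: (-8.66,-5) -> (0,0) [heading=30, draw]
  RT 30: heading 30 -> 0
]
Final: pos=(0,0), heading=0, 12 segment(s) drawn

Start position: (0, 0)
Final position: (0, 0)
Distance = 0; < 1e-6 -> CLOSED

Answer: yes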